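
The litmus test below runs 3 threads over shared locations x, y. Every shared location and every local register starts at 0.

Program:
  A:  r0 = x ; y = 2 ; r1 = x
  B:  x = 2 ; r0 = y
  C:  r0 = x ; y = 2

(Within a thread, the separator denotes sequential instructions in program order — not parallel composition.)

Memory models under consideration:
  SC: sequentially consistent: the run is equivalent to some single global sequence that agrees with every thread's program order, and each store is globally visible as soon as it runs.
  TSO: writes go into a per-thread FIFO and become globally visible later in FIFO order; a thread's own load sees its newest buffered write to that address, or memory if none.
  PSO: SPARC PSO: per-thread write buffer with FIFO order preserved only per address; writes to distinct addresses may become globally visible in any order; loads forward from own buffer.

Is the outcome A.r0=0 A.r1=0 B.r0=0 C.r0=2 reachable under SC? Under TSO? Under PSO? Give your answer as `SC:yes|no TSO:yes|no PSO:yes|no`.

outcome vector order: (A.r0,A.r1,B.r0,C.r0)
[SC] allowed = {0/0/2/0, 0/0/2/2, 0/2/0/0, 0/2/0/2, 0/2/2/0, 0/2/2/2, 2/2/0/0, 2/2/0/2, 2/2/2/0, 2/2/2/2}
[TSO] allowed = {0/0/0/0, 0/0/0/2, 0/0/2/0, 0/0/2/2, 0/2/0/0, 0/2/0/2, 0/2/2/0, 0/2/2/2, 2/2/0/0, 2/2/0/2, 2/2/2/0, 2/2/2/2}
[PSO] allowed = {0/0/0/0, 0/0/0/2, 0/0/2/0, 0/0/2/2, 0/2/0/0, 0/2/0/2, 0/2/2/0, 0/2/2/2, 2/2/0/0, 2/2/0/2, 2/2/2/0, 2/2/2/2}
target 0/0/0/2 ∈ {TSO,PSO}

SC:no TSO:yes PSO:yes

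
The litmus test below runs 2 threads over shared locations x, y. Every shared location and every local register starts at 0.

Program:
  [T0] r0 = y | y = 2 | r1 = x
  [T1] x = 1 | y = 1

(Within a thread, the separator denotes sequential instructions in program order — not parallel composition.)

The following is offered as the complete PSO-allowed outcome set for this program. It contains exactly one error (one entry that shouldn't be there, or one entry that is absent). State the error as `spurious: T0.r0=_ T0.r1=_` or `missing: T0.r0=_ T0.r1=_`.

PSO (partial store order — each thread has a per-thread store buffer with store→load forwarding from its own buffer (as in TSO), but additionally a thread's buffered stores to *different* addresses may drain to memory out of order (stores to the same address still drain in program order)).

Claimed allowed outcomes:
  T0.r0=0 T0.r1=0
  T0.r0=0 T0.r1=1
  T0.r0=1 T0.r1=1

outcome vector order: (T0.r0,T0.r1)
PSO (4): (0,0) (0,1) (1,0) (1,1)
PSO∖claimed = {(1,0)}

missing: T0.r0=1 T0.r1=0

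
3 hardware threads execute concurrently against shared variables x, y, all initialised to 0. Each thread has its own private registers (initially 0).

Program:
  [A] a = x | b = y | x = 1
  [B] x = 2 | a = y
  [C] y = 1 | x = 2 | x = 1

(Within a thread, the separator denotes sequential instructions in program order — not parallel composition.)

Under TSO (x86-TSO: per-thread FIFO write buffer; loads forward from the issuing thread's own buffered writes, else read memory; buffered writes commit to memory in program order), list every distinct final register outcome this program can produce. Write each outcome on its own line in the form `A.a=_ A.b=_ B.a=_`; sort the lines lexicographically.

A.a=0 A.b=0 B.a=0
A.a=0 A.b=0 B.a=1
A.a=0 A.b=1 B.a=0
A.a=0 A.b=1 B.a=1
A.a=1 A.b=1 B.a=0
A.a=1 A.b=1 B.a=1
A.a=2 A.b=0 B.a=0
A.a=2 A.b=0 B.a=1
A.a=2 A.b=1 B.a=0
A.a=2 A.b=1 B.a=1

outcome vector order: (A.a,A.b,B.a)
|TSO outcomes| = 10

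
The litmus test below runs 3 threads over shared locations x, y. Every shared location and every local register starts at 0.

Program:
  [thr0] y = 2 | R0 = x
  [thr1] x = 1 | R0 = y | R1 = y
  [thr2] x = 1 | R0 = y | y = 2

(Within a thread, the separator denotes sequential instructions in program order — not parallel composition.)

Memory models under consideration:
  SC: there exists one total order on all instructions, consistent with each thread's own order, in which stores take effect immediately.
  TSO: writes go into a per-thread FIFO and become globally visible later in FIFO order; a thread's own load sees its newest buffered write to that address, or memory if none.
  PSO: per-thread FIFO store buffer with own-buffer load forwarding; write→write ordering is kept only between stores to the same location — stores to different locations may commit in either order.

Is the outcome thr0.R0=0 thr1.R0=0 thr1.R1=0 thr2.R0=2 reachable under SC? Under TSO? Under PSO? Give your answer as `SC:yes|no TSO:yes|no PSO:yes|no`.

SC:no TSO:yes PSO:yes

outcome vector order: (thr0.R0,thr1.R0,thr1.R1,thr2.R0)
under SC → (0,2,2,2); (1,0,0,0); (1,0,0,2); (1,0,2,0); (1,0,2,2); (1,2,2,0); (1,2,2,2)
under TSO → (0,0,0,0); (0,0,0,2); (0,0,2,0); (0,0,2,2); (0,2,2,0); (0,2,2,2); (1,0,0,0); (1,0,0,2); (1,0,2,0); (1,0,2,2); (1,2,2,0); (1,2,2,2)
under PSO → (0,0,0,0); (0,0,0,2); (0,0,2,0); (0,0,2,2); (0,2,2,0); (0,2,2,2); (1,0,0,0); (1,0,0,2); (1,0,2,0); (1,0,2,2); (1,2,2,0); (1,2,2,2)
target (0,0,0,2) ∈ {TSO,PSO}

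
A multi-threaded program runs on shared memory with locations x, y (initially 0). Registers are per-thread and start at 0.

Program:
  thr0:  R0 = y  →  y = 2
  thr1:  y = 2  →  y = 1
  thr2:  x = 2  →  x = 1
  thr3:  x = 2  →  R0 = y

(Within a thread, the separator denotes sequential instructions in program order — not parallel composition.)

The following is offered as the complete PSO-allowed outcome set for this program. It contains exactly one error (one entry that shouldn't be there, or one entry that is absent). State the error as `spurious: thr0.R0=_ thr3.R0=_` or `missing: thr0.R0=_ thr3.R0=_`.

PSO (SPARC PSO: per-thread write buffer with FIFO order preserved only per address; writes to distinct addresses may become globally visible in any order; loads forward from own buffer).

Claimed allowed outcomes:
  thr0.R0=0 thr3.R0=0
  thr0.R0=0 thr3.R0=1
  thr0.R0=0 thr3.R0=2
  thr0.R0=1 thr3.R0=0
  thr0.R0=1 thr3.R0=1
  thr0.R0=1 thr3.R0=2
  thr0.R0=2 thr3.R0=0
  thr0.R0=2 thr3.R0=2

missing: thr0.R0=2 thr3.R0=1

outcome vector order: (thr0.R0,thr3.R0)
under PSO → (0,0), (0,1), (0,2), (1,0), (1,1), (1,2), (2,0), (2,1), (2,2)
PSO∖claimed = {(2,1)}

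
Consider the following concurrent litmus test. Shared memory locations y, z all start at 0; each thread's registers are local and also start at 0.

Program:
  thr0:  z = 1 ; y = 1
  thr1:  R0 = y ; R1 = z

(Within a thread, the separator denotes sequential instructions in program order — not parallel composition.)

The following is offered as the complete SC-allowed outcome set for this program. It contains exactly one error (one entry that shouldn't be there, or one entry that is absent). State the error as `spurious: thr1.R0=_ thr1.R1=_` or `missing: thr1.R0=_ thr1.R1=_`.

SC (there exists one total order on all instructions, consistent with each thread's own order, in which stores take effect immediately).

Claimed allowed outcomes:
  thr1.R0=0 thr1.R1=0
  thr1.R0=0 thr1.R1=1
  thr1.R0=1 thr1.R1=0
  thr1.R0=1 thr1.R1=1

outcome vector order: (thr1.R0,thr1.R1)
[SC] allowed = {00; 01; 11}
claimed∖SC = {10}

spurious: thr1.R0=1 thr1.R1=0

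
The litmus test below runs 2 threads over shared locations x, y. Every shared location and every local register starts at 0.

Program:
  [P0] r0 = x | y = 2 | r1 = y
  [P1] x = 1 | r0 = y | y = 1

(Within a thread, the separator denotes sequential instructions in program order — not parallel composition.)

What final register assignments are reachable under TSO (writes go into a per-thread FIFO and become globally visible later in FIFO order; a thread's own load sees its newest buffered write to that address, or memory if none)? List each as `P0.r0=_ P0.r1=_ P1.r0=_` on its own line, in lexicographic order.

outcome vector order: (P0.r0,P0.r1,P1.r0)
|TSO outcomes| = 8

P0.r0=0 P0.r1=1 P1.r0=0
P0.r0=0 P0.r1=1 P1.r0=2
P0.r0=0 P0.r1=2 P1.r0=0
P0.r0=0 P0.r1=2 P1.r0=2
P0.r0=1 P0.r1=1 P1.r0=0
P0.r0=1 P0.r1=1 P1.r0=2
P0.r0=1 P0.r1=2 P1.r0=0
P0.r0=1 P0.r1=2 P1.r0=2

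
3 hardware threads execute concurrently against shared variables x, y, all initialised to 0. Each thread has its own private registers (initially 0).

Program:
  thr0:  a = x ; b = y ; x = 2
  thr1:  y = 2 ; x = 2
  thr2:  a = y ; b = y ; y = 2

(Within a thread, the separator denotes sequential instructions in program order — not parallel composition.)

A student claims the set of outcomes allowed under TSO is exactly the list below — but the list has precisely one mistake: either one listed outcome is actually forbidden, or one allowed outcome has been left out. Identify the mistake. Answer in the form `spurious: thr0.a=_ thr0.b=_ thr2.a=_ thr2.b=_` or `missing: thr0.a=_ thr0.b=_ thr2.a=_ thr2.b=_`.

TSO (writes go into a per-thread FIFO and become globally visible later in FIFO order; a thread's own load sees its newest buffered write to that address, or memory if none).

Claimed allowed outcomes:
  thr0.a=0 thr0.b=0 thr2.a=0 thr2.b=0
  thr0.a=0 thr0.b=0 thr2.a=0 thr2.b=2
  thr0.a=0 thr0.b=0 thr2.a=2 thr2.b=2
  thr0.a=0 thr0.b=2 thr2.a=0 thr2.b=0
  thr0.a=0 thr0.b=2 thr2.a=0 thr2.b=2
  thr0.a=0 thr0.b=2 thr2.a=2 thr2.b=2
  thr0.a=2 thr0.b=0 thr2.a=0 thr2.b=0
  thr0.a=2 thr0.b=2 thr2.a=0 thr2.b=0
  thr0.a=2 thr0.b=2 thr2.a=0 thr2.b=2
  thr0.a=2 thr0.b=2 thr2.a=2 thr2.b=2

spurious: thr0.a=2 thr0.b=0 thr2.a=0 thr2.b=0

outcome vector order: (thr0.a,thr0.b,thr2.a,thr2.b)
under TSO → <0 0 0 0>; <0 0 0 2>; <0 0 2 2>; <0 2 0 0>; <0 2 0 2>; <0 2 2 2>; <2 2 0 0>; <2 2 0 2>; <2 2 2 2>
claimed∖TSO = {<2 0 0 0>}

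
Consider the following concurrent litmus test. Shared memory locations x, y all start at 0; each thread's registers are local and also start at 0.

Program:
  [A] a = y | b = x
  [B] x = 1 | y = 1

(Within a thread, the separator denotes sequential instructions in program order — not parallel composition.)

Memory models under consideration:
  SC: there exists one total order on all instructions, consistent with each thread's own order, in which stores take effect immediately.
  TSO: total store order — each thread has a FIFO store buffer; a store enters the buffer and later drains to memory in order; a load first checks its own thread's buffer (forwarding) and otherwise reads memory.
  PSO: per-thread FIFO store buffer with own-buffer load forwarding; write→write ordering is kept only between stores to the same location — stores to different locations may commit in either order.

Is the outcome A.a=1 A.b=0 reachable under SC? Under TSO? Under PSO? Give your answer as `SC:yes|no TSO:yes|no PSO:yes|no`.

outcome vector order: (A.a,A.b)
SC (3): 0/0 0/1 1/1
TSO (3): 0/0 0/1 1/1
PSO (4): 0/0 0/1 1/0 1/1
target 1/0 ∈ {PSO}

SC:no TSO:no PSO:yes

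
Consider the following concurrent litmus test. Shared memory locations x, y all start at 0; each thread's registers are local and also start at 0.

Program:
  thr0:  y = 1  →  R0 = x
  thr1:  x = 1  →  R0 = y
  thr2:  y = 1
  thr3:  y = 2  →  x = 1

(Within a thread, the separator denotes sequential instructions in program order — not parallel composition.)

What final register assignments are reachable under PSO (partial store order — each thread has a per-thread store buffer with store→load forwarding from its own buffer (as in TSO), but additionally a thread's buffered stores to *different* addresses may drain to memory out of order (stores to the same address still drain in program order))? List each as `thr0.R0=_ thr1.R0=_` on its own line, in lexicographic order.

outcome vector order: (thr0.R0,thr1.R0)
|PSO outcomes| = 6

thr0.R0=0 thr1.R0=0
thr0.R0=0 thr1.R0=1
thr0.R0=0 thr1.R0=2
thr0.R0=1 thr1.R0=0
thr0.R0=1 thr1.R0=1
thr0.R0=1 thr1.R0=2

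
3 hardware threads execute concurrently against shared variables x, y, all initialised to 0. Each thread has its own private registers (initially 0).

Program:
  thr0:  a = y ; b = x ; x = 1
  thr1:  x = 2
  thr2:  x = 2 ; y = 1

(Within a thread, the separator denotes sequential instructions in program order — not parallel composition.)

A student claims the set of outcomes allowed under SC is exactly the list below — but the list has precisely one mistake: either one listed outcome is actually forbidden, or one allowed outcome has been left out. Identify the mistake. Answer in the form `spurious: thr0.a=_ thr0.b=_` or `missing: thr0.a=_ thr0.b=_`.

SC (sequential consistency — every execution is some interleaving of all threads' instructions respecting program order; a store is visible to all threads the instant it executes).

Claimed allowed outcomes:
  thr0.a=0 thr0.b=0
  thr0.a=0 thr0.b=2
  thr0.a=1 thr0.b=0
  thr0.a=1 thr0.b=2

spurious: thr0.a=1 thr0.b=0

outcome vector order: (thr0.a,thr0.b)
under SC → 0/0, 0/2, 1/2
claimed∖SC = {1/0}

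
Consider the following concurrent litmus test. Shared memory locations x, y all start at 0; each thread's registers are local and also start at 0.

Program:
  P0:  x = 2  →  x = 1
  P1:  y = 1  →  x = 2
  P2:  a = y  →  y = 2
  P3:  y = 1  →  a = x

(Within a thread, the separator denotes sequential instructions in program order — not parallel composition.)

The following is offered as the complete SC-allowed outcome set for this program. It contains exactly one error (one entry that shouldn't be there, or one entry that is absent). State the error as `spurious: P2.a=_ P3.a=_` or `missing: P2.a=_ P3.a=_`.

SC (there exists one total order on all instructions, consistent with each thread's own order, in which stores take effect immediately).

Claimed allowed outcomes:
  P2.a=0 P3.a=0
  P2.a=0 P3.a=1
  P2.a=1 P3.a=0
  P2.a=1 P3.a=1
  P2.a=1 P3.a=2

outcome vector order: (P2.a,P3.a)
[SC] allowed = {<0 0> <0 1> <0 2> <1 0> <1 1> <1 2>}
SC∖claimed = {<0 2>}

missing: P2.a=0 P3.a=2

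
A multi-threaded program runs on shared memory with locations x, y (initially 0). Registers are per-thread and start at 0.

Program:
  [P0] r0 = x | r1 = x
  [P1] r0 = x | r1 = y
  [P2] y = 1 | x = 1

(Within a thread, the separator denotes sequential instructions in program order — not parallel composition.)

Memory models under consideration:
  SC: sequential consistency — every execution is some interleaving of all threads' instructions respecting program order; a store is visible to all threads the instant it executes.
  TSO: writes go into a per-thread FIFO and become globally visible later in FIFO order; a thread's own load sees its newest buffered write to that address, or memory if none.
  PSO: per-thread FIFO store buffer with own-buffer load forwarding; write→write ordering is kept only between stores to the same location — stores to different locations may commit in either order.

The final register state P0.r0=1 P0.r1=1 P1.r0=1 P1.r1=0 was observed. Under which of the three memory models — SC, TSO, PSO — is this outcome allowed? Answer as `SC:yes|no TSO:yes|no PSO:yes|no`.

SC:no TSO:no PSO:yes

outcome vector order: (P0.r0,P0.r1,P1.r0,P1.r1)
[SC] allowed = {0/0/0/0 0/0/0/1 0/0/1/1 0/1/0/0 0/1/0/1 0/1/1/1 1/1/0/0 1/1/0/1 1/1/1/1}
[TSO] allowed = {0/0/0/0 0/0/0/1 0/0/1/1 0/1/0/0 0/1/0/1 0/1/1/1 1/1/0/0 1/1/0/1 1/1/1/1}
[PSO] allowed = {0/0/0/0 0/0/0/1 0/0/1/0 0/0/1/1 0/1/0/0 0/1/0/1 0/1/1/0 0/1/1/1 1/1/0/0 1/1/0/1 1/1/1/0 1/1/1/1}
target 1/1/1/0 ∈ {PSO}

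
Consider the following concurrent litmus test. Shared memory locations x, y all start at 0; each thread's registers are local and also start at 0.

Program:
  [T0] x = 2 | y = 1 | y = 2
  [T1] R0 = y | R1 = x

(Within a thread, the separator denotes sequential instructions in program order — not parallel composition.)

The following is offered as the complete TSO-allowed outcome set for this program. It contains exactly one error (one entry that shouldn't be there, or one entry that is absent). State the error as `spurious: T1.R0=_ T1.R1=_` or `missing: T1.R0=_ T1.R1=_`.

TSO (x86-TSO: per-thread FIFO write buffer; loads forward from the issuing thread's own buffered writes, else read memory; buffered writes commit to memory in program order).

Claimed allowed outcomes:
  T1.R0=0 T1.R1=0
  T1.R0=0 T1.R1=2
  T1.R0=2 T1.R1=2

missing: T1.R0=1 T1.R1=2

outcome vector order: (T1.R0,T1.R1)
TSO (4): (0,0) (0,2) (1,2) (2,2)
TSO∖claimed = {(1,2)}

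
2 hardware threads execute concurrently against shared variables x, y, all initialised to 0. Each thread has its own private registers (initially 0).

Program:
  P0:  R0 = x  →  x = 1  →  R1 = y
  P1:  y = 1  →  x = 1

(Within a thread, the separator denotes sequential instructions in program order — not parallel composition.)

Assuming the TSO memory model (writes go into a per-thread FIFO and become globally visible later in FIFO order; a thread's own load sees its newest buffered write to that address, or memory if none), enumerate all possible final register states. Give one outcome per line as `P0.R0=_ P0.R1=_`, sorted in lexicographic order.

P0.R0=0 P0.R1=0
P0.R0=0 P0.R1=1
P0.R0=1 P0.R1=1

outcome vector order: (P0.R0,P0.R1)
|TSO outcomes| = 3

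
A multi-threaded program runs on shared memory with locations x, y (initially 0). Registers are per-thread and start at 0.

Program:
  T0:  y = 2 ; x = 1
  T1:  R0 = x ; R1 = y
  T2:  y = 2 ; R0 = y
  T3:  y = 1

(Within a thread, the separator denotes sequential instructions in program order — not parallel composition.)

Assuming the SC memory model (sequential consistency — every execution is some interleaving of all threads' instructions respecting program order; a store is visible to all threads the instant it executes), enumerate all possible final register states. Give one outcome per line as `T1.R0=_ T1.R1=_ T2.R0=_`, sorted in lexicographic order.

T1.R0=0 T1.R1=0 T2.R0=1
T1.R0=0 T1.R1=0 T2.R0=2
T1.R0=0 T1.R1=1 T2.R0=1
T1.R0=0 T1.R1=1 T2.R0=2
T1.R0=0 T1.R1=2 T2.R0=1
T1.R0=0 T1.R1=2 T2.R0=2
T1.R0=1 T1.R1=1 T2.R0=1
T1.R0=1 T1.R1=1 T2.R0=2
T1.R0=1 T1.R1=2 T2.R0=1
T1.R0=1 T1.R1=2 T2.R0=2

outcome vector order: (T1.R0,T1.R1,T2.R0)
|SC outcomes| = 10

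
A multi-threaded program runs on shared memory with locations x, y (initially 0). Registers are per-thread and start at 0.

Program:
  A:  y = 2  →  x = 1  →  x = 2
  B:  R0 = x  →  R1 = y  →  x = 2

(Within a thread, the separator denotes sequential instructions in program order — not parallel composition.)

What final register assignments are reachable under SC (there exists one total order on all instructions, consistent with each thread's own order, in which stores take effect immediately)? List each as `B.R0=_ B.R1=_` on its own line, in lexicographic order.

B.R0=0 B.R1=0
B.R0=0 B.R1=2
B.R0=1 B.R1=2
B.R0=2 B.R1=2

outcome vector order: (B.R0,B.R1)
|SC outcomes| = 4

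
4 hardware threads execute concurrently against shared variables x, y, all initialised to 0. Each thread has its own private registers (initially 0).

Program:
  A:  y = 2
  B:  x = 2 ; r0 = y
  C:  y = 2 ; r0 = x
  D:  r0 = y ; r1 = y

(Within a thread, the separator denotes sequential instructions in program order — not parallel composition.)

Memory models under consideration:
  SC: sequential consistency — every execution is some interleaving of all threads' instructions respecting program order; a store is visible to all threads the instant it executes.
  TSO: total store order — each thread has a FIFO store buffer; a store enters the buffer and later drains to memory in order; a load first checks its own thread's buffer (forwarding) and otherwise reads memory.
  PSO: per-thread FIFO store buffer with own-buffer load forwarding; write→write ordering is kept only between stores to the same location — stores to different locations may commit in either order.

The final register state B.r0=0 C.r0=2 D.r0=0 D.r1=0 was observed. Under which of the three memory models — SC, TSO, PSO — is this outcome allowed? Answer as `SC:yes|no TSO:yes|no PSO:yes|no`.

outcome vector order: (B.r0,C.r0,D.r0,D.r1)
SC: 9 outcomes — {(0,2,0,0); (0,2,0,2); (0,2,2,2); (2,0,0,0); (2,0,0,2); (2,0,2,2); (2,2,0,0); (2,2,0,2); (2,2,2,2)}
TSO: 12 outcomes — {(0,0,0,0); (0,0,0,2); (0,0,2,2); (0,2,0,0); (0,2,0,2); (0,2,2,2); (2,0,0,0); (2,0,0,2); (2,0,2,2); (2,2,0,0); (2,2,0,2); (2,2,2,2)}
PSO: 12 outcomes — {(0,0,0,0); (0,0,0,2); (0,0,2,2); (0,2,0,0); (0,2,0,2); (0,2,2,2); (2,0,0,0); (2,0,0,2); (2,0,2,2); (2,2,0,0); (2,2,0,2); (2,2,2,2)}
target (0,2,0,0) ∈ {SC,TSO,PSO}

SC:yes TSO:yes PSO:yes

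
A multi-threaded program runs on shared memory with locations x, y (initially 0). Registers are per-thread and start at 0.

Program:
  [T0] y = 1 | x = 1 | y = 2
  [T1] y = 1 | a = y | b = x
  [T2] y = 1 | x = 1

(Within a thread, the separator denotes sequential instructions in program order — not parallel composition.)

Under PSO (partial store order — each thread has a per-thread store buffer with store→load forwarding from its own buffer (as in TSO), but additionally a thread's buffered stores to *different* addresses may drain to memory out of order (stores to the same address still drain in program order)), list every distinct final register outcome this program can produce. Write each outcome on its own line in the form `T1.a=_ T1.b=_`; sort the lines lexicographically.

outcome vector order: (T1.a,T1.b)
|PSO outcomes| = 4

T1.a=1 T1.b=0
T1.a=1 T1.b=1
T1.a=2 T1.b=0
T1.a=2 T1.b=1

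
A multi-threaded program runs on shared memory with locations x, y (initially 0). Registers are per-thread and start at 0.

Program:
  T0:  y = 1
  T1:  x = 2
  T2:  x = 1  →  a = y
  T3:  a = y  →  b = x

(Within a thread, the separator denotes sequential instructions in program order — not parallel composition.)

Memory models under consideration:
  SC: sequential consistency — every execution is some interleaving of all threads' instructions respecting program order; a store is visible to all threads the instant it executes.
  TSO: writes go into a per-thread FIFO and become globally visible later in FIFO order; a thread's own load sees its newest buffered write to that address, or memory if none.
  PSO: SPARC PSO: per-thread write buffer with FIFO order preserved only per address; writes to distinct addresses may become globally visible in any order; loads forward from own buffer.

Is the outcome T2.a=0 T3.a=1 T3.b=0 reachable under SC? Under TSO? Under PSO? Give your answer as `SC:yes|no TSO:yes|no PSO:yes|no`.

SC:no TSO:yes PSO:yes

outcome vector order: (T2.a,T3.a,T3.b)
SC (11): (0,0,0) (0,0,1) (0,0,2) (0,1,1) (0,1,2) (1,0,0) (1,0,1) (1,0,2) (1,1,0) (1,1,1) (1,1,2)
TSO (12): (0,0,0) (0,0,1) (0,0,2) (0,1,0) (0,1,1) (0,1,2) (1,0,0) (1,0,1) (1,0,2) (1,1,0) (1,1,1) (1,1,2)
PSO (12): (0,0,0) (0,0,1) (0,0,2) (0,1,0) (0,1,1) (0,1,2) (1,0,0) (1,0,1) (1,0,2) (1,1,0) (1,1,1) (1,1,2)
target (0,1,0) ∈ {TSO,PSO}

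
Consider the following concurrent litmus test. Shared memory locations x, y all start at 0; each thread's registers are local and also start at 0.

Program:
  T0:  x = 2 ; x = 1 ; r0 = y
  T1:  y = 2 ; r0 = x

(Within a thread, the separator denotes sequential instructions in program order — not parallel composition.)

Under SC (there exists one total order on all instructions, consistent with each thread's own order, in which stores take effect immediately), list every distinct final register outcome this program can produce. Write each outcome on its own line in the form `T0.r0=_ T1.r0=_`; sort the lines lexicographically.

outcome vector order: (T0.r0,T1.r0)
|SC outcomes| = 4

T0.r0=0 T1.r0=1
T0.r0=2 T1.r0=0
T0.r0=2 T1.r0=1
T0.r0=2 T1.r0=2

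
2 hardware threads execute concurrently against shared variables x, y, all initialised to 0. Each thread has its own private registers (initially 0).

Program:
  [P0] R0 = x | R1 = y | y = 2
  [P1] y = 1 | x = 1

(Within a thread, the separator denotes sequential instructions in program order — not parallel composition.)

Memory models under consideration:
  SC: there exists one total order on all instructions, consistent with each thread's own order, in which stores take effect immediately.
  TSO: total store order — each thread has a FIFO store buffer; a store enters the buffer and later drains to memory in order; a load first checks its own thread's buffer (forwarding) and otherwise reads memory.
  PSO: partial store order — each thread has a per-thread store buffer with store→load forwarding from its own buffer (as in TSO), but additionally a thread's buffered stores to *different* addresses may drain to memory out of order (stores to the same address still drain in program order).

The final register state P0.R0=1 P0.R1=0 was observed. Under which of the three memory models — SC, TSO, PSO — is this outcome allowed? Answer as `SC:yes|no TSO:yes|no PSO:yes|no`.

SC:no TSO:no PSO:yes

outcome vector order: (P0.R0,P0.R1)
under SC → (0,0), (0,1), (1,1)
under TSO → (0,0), (0,1), (1,1)
under PSO → (0,0), (0,1), (1,0), (1,1)
target (1,0) ∈ {PSO}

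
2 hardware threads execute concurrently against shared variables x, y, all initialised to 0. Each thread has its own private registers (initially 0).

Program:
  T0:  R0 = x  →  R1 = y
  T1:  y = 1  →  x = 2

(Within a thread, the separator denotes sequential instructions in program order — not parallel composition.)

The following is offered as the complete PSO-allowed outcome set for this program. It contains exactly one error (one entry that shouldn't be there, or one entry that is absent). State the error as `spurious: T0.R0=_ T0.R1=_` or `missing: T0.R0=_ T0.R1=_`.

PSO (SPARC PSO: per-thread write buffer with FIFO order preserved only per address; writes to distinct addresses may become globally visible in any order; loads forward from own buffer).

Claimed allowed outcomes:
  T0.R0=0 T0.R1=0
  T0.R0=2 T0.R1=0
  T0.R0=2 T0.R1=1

missing: T0.R0=0 T0.R1=1

outcome vector order: (T0.R0,T0.R1)
PSO: 4 outcomes — {00 01 20 21}
PSO∖claimed = {01}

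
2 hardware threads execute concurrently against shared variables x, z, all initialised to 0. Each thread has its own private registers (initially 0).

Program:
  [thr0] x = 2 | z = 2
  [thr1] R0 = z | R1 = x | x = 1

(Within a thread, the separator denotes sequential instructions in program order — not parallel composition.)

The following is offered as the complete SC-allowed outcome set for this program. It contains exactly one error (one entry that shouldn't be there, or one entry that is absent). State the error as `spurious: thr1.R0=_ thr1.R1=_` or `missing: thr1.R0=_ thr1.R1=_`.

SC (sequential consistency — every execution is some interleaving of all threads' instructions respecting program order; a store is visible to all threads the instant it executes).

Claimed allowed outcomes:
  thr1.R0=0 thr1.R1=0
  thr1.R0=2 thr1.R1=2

outcome vector order: (thr1.R0,thr1.R1)
[SC] allowed = {(0,0), (0,2), (2,2)}
SC∖claimed = {(0,2)}

missing: thr1.R0=0 thr1.R1=2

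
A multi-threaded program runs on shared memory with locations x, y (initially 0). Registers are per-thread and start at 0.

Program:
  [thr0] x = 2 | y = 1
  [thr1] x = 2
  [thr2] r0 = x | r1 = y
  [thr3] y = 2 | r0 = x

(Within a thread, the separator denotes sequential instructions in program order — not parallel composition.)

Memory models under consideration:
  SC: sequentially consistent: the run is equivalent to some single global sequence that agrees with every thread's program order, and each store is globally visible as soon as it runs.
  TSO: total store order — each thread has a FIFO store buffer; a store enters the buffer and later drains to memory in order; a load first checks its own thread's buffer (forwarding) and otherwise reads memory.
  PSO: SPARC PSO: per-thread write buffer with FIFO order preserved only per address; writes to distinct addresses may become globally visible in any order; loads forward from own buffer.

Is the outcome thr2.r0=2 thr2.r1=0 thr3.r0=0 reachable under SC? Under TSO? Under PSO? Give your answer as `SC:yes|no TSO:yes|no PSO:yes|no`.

SC:no TSO:yes PSO:yes

outcome vector order: (thr2.r0,thr2.r1,thr3.r0)
[SC] allowed = {000 002 010 012 020 022 202 210 212 220 222}
[TSO] allowed = {000 002 010 012 020 022 200 202 210 212 220 222}
[PSO] allowed = {000 002 010 012 020 022 200 202 210 212 220 222}
target 200 ∈ {TSO,PSO}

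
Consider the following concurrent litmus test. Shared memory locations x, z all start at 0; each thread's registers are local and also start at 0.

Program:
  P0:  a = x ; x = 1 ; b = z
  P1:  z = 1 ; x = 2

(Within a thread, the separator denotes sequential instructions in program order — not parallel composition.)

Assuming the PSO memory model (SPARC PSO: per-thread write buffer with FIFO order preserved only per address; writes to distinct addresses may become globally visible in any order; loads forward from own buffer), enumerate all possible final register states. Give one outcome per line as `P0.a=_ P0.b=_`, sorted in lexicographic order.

outcome vector order: (P0.a,P0.b)
|PSO outcomes| = 4

P0.a=0 P0.b=0
P0.a=0 P0.b=1
P0.a=2 P0.b=0
P0.a=2 P0.b=1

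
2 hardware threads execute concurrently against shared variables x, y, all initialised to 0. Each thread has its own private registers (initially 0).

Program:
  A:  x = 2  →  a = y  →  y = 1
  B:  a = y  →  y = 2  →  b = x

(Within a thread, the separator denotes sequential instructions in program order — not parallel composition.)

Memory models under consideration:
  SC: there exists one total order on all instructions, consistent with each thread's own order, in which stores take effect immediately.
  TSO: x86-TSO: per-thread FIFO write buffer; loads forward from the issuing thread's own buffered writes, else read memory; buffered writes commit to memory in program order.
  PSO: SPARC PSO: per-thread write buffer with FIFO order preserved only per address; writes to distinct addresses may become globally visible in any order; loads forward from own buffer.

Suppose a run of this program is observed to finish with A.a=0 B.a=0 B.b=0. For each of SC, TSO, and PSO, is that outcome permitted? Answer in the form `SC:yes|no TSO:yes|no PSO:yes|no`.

outcome vector order: (A.a,B.a,B.b)
SC: 4 outcomes — {0/0/2; 0/1/2; 2/0/0; 2/0/2}
TSO: 5 outcomes — {0/0/0; 0/0/2; 0/1/2; 2/0/0; 2/0/2}
PSO: 6 outcomes — {0/0/0; 0/0/2; 0/1/0; 0/1/2; 2/0/0; 2/0/2}
target 0/0/0 ∈ {TSO,PSO}

SC:no TSO:yes PSO:yes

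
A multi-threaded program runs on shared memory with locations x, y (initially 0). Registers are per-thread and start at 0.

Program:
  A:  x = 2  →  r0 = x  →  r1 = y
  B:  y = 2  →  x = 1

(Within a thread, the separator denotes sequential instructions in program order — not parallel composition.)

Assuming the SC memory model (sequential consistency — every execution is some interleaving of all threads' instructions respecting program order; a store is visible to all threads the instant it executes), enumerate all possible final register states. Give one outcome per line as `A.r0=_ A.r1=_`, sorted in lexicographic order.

A.r0=1 A.r1=2
A.r0=2 A.r1=0
A.r0=2 A.r1=2

outcome vector order: (A.r0,A.r1)
|SC outcomes| = 3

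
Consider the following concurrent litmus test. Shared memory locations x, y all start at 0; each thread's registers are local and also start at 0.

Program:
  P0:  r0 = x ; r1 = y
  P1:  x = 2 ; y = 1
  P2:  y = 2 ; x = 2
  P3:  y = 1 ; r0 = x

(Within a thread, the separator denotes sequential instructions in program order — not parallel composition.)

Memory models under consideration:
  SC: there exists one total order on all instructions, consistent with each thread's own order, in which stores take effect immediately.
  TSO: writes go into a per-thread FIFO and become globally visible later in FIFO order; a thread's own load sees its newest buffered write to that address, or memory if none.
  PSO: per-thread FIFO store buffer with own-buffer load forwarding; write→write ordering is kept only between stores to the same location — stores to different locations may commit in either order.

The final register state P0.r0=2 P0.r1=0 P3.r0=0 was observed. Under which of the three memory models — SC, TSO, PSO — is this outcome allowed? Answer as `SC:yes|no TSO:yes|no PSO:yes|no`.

SC:no TSO:yes PSO:yes

outcome vector order: (P0.r0,P0.r1,P3.r0)
under SC → 0/0/0; 0/0/2; 0/1/0; 0/1/2; 0/2/0; 0/2/2; 2/0/2; 2/1/0; 2/1/2; 2/2/0; 2/2/2
under TSO → 0/0/0; 0/0/2; 0/1/0; 0/1/2; 0/2/0; 0/2/2; 2/0/0; 2/0/2; 2/1/0; 2/1/2; 2/2/0; 2/2/2
under PSO → 0/0/0; 0/0/2; 0/1/0; 0/1/2; 0/2/0; 0/2/2; 2/0/0; 2/0/2; 2/1/0; 2/1/2; 2/2/0; 2/2/2
target 2/0/0 ∈ {TSO,PSO}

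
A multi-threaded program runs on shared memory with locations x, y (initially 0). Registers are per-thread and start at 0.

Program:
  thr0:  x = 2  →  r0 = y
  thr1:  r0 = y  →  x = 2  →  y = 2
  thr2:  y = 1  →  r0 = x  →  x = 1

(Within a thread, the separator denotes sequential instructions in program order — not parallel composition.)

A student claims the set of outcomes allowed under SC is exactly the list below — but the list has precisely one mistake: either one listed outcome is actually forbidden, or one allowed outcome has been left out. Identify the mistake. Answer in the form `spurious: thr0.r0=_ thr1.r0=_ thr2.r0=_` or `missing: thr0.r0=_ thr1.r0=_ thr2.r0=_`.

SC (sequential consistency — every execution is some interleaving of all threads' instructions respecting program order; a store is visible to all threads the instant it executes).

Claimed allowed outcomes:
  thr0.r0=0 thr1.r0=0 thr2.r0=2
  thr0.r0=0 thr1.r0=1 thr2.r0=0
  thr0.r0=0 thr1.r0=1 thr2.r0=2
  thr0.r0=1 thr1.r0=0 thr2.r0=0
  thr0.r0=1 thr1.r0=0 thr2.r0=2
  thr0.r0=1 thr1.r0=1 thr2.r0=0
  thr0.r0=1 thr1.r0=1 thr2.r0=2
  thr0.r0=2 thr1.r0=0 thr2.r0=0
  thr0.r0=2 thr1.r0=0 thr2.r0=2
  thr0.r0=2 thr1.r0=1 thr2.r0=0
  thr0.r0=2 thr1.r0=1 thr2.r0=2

outcome vector order: (thr0.r0,thr1.r0,thr2.r0)
SC: 10 outcomes — {<0 0 2>; <0 1 2>; <1 0 0>; <1 0 2>; <1 1 0>; <1 1 2>; <2 0 0>; <2 0 2>; <2 1 0>; <2 1 2>}
claimed∖SC = {<0 1 0>}

spurious: thr0.r0=0 thr1.r0=1 thr2.r0=0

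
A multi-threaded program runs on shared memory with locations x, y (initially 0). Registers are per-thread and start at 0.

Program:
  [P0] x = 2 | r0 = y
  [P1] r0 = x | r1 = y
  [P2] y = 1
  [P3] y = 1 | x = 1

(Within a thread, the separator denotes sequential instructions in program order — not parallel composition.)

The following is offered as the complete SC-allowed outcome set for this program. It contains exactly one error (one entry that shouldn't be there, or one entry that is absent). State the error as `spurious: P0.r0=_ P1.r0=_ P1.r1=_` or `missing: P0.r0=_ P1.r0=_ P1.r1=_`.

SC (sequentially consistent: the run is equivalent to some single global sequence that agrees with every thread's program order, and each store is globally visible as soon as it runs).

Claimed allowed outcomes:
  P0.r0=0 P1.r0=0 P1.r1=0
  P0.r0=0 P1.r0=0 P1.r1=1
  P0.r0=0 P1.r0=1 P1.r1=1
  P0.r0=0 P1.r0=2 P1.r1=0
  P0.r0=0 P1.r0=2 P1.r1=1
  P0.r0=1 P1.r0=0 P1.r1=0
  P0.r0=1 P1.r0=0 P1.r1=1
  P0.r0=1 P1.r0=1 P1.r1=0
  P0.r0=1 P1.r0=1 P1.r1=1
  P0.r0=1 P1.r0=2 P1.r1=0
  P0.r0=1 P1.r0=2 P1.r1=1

outcome vector order: (P0.r0,P1.r0,P1.r1)
under SC → <0 0 0> <0 0 1> <0 1 1> <0 2 0> <0 2 1> <1 0 0> <1 0 1> <1 1 1> <1 2 0> <1 2 1>
claimed∖SC = {<1 1 0>}

spurious: P0.r0=1 P1.r0=1 P1.r1=0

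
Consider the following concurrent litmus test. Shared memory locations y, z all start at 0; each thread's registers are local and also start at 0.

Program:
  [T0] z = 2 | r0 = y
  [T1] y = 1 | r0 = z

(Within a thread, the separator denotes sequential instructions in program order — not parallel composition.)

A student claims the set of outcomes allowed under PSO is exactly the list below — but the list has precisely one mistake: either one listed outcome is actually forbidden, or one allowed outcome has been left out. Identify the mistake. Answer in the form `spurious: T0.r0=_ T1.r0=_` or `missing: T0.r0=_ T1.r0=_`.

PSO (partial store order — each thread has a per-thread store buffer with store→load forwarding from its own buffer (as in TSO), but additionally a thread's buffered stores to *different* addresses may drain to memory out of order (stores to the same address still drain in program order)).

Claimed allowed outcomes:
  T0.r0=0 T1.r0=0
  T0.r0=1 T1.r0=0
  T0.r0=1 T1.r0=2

missing: T0.r0=0 T1.r0=2

outcome vector order: (T0.r0,T1.r0)
under PSO → 0/0; 0/2; 1/0; 1/2
PSO∖claimed = {0/2}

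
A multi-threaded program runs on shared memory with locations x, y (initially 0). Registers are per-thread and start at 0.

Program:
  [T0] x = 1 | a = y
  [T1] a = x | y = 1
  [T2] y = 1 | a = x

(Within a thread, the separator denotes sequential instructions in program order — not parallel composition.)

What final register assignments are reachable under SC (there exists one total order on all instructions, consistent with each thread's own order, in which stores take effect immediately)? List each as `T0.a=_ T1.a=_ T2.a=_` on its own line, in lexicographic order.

outcome vector order: (T0.a,T1.a,T2.a)
|SC outcomes| = 6

T0.a=0 T1.a=0 T2.a=1
T0.a=0 T1.a=1 T2.a=1
T0.a=1 T1.a=0 T2.a=0
T0.a=1 T1.a=0 T2.a=1
T0.a=1 T1.a=1 T2.a=0
T0.a=1 T1.a=1 T2.a=1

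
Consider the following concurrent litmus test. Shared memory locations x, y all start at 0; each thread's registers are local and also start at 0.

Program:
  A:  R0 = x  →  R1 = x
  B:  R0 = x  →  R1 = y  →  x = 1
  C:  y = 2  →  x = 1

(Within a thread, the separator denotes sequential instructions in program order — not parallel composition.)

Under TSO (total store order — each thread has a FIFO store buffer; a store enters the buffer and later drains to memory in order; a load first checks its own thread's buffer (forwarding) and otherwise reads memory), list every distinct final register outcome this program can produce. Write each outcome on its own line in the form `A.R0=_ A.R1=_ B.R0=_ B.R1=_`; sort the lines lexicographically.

A.R0=0 A.R1=0 B.R0=0 B.R1=0
A.R0=0 A.R1=0 B.R0=0 B.R1=2
A.R0=0 A.R1=0 B.R0=1 B.R1=2
A.R0=0 A.R1=1 B.R0=0 B.R1=0
A.R0=0 A.R1=1 B.R0=0 B.R1=2
A.R0=0 A.R1=1 B.R0=1 B.R1=2
A.R0=1 A.R1=1 B.R0=0 B.R1=0
A.R0=1 A.R1=1 B.R0=0 B.R1=2
A.R0=1 A.R1=1 B.R0=1 B.R1=2

outcome vector order: (A.R0,A.R1,B.R0,B.R1)
|TSO outcomes| = 9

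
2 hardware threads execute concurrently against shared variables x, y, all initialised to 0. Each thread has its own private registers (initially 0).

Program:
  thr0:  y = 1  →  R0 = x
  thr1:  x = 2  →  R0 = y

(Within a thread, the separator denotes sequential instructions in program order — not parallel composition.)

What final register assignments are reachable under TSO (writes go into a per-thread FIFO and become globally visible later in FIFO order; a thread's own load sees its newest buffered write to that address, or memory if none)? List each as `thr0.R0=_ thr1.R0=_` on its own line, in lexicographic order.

thr0.R0=0 thr1.R0=0
thr0.R0=0 thr1.R0=1
thr0.R0=2 thr1.R0=0
thr0.R0=2 thr1.R0=1

outcome vector order: (thr0.R0,thr1.R0)
|TSO outcomes| = 4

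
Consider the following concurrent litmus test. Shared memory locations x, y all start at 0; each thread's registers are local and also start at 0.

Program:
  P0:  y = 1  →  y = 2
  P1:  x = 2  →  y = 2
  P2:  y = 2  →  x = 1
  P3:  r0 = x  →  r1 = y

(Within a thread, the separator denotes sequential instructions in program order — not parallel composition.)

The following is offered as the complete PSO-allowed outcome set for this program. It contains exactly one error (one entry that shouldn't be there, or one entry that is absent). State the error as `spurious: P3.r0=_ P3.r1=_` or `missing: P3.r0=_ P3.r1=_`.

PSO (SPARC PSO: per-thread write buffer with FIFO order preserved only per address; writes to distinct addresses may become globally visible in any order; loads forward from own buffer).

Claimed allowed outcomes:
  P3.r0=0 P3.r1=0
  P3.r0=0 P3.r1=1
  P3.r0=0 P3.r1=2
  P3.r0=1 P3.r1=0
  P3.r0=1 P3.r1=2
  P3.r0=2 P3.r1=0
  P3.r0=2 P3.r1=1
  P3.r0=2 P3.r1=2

outcome vector order: (P3.r0,P3.r1)
under PSO → 00, 01, 02, 10, 11, 12, 20, 21, 22
PSO∖claimed = {11}

missing: P3.r0=1 P3.r1=1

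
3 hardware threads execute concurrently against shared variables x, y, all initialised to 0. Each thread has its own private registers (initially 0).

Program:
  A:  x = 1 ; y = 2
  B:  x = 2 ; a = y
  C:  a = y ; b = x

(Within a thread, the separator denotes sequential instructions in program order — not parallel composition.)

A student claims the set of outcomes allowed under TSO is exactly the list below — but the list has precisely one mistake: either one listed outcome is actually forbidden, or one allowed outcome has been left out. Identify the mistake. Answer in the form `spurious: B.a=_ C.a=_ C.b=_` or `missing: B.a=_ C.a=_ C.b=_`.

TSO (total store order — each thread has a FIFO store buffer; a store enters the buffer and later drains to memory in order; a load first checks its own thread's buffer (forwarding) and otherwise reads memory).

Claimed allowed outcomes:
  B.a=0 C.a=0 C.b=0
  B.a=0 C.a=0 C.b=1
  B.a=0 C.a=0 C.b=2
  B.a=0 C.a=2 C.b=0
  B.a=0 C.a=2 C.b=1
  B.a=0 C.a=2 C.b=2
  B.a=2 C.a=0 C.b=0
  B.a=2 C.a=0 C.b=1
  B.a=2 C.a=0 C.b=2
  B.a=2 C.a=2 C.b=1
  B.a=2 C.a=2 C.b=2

outcome vector order: (B.a,C.a,C.b)
under TSO → 000 001 002 021 022 200 201 202 221 222
claimed∖TSO = {020}

spurious: B.a=0 C.a=2 C.b=0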